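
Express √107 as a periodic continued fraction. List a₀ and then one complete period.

[10; 2, 1, 9, 1, 2, 20]

a₀ = ⌊√107⌋ = 10.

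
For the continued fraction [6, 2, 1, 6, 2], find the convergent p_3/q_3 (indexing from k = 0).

127/20

Using pₖ = aₖpₖ₋₁ + pₖ₋₂, qₖ = aₖqₖ₋₁ + qₖ₋₂ (with p₋₁=1, p₋₂=0, q₋₁=0, q₋₂=1):
  k=0: a=6, p=6, q=1
  k=1: a=2, p=13, q=2
  k=2: a=1, p=19, q=3
  k=3: a=6, p=127, q=20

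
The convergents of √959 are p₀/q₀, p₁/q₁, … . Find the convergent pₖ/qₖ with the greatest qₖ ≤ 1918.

58529/1890

√959 = [30; 1, 29, 1, 60, …] (period length 4).
Convergents:
  p_0/q_0 = 30/1
  p_1/q_1 = 31/1
  p_2/q_2 = 929/30
  p_3/q_3 = 960/31
  p_4/q_4 = 58529/1890
  p_5/q_5 = 59489/1921
q_4 = 1890 ≤ 1918 < 1921 = q_5, so the answer is 58529/1890.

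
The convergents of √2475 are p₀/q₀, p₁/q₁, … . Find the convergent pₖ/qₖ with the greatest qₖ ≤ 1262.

√2475 = [49; 1, 2, 1, 98, …] (period length 4).
Convergents:
  p_0/q_0 = 49/1
  p_1/q_1 = 50/1
  p_2/q_2 = 149/3
  p_3/q_3 = 199/4
  p_4/q_4 = 19651/395
  p_5/q_5 = 19850/399
  p_6/q_6 = 59351/1193
  p_7/q_7 = 79201/1592
q_6 = 1193 ≤ 1262 < 1592 = q_7, so the answer is 59351/1193.

59351/1193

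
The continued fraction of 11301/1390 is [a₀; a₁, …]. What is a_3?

11301 = 8·1390 + 181   →  a_0 = 8
1390 = 7·181 + 123   →  a_1 = 7
181 = 1·123 + 58   →  a_2 = 1
123 = 2·58 + 7   →  a_3 = 2

2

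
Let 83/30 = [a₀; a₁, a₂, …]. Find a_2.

3

83 = 2·30 + 23   →  a_0 = 2
30 = 1·23 + 7   →  a_1 = 1
23 = 3·7 + 2   →  a_2 = 3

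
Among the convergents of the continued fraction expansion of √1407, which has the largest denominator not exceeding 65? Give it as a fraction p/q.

1913/51

√1407 = [37; 1, 1, 24, 1, 1, 74, …] (period length 6).
Convergents:
  p_0/q_0 = 37/1
  p_1/q_1 = 38/1
  p_2/q_2 = 75/2
  p_3/q_3 = 1838/49
  p_4/q_4 = 1913/51
  p_5/q_5 = 3751/100
q_4 = 51 ≤ 65 < 100 = q_5, so the answer is 1913/51.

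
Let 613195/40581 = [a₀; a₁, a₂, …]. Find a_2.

613195 = 15·40581 + 4480   →  a_0 = 15
40581 = 9·4480 + 261   →  a_1 = 9
4480 = 17·261 + 43   →  a_2 = 17

17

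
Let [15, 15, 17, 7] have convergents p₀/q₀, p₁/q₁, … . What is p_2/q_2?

Using pₖ = aₖpₖ₋₁ + pₖ₋₂, qₖ = aₖqₖ₋₁ + qₖ₋₂ (with p₋₁=1, p₋₂=0, q₋₁=0, q₋₂=1):
  k=0: a=15, p=15, q=1
  k=1: a=15, p=226, q=15
  k=2: a=17, p=3857, q=256

3857/256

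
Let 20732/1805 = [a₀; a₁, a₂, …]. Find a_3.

20732 = 11·1805 + 877   →  a_0 = 11
1805 = 2·877 + 51   →  a_1 = 2
877 = 17·51 + 10   →  a_2 = 17
51 = 5·10 + 1   →  a_3 = 5

5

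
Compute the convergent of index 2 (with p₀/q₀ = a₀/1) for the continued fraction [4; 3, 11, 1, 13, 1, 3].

147/34

Using pₖ = aₖpₖ₋₁ + pₖ₋₂, qₖ = aₖqₖ₋₁ + qₖ₋₂ (with p₋₁=1, p₋₂=0, q₋₁=0, q₋₂=1):
  k=0: a=4, p=4, q=1
  k=1: a=3, p=13, q=3
  k=2: a=11, p=147, q=34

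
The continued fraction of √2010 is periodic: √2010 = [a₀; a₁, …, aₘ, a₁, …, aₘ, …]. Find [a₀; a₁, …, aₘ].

[44; 1, 4, 1, 88]

a₀ = ⌊√2010⌋ = 44.
With m₀=0, d₀=1 and mₖ₊₁ = dₖaₖ − mₖ, dₖ₊₁ = (n − mₖ₊₁²)/dₖ, aₖ₊₁ = ⌊(a₀+mₖ₊₁)/dₖ₊₁⌋:
  k=1: m=44, d=74, a=1
  k=2: m=30, d=15, a=4
  k=3: m=30, d=74, a=1
  k=4: m=44, d=1, a=88
d=1 and a=2a₀=88 at k=4, so the next step gives (m, d) = (44, 74) again — its k=1 value — and the period has length 4.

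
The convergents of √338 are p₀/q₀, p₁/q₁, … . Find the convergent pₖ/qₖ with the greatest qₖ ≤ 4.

√338 = [18; 2, 1, 1, 2, 36, …] (period length 5).
Convergents:
  p_0/q_0 = 18/1
  p_1/q_1 = 37/2
  p_2/q_2 = 55/3
  p_3/q_3 = 92/5
q_2 = 3 ≤ 4 < 5 = q_3, so the answer is 55/3.

55/3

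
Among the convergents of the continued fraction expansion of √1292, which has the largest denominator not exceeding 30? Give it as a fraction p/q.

647/18

√1292 = [35; 1, 16, 1, 70, …] (period length 4).
Convergents:
  p_0/q_0 = 35/1
  p_1/q_1 = 36/1
  p_2/q_2 = 611/17
  p_3/q_3 = 647/18
  p_4/q_4 = 45901/1277
q_3 = 18 ≤ 30 < 1277 = q_4, so the answer is 647/18.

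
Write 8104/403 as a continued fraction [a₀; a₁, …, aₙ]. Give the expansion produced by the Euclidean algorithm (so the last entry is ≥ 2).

[20; 9, 6, 3, 2]

8104 = 20*403 + 44
403 = 9*44 + 7
44 = 6*7 + 2
7 = 3*2 + 1
2 = 2*1 + 0  (stop)
So 8104/403 = [20; 9, 6, 3, 2].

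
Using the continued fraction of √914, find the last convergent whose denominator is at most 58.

1300/43

√914 = [30; 4, 3, 3, 4, 60, …] (period length 5).
Convergents:
  p_0/q_0 = 30/1
  p_1/q_1 = 121/4
  p_2/q_2 = 393/13
  p_3/q_3 = 1300/43
  p_4/q_4 = 5593/185
q_3 = 43 ≤ 58 < 185 = q_4, so the answer is 1300/43.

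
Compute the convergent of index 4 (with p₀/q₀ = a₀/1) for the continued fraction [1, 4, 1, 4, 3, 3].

93/77

Using pₖ = aₖpₖ₋₁ + pₖ₋₂, qₖ = aₖqₖ₋₁ + qₖ₋₂ (with p₋₁=1, p₋₂=0, q₋₁=0, q₋₂=1):
  k=0: a=1, p=1, q=1
  k=1: a=4, p=5, q=4
  k=2: a=1, p=6, q=5
  k=3: a=4, p=29, q=24
  k=4: a=3, p=93, q=77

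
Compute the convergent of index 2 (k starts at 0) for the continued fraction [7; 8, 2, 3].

121/17

Using pₖ = aₖpₖ₋₁ + pₖ₋₂, qₖ = aₖqₖ₋₁ + qₖ₋₂ (with p₋₁=1, p₋₂=0, q₋₁=0, q₋₂=1):
  k=0: a=7, p=7, q=1
  k=1: a=8, p=57, q=8
  k=2: a=2, p=121, q=17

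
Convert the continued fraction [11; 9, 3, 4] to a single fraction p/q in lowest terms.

1344/121

Using pₖ = aₖpₖ₋₁ + pₖ₋₂ and qₖ = aₖqₖ₋₁ + qₖ₋₂:
  k=0: a=11, p=11, q=1
  k=1: a=9, p=100, q=9
  k=2: a=3, p=311, q=28
  k=3: a=4, p=1344, q=121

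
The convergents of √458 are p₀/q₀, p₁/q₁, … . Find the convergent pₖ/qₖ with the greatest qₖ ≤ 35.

107/5

√458 = [21; 2, 2, 42, …] (period length 3).
Convergents:
  p_0/q_0 = 21/1
  p_1/q_1 = 43/2
  p_2/q_2 = 107/5
  p_3/q_3 = 4537/212
q_2 = 5 ≤ 35 < 212 = q_3, so the answer is 107/5.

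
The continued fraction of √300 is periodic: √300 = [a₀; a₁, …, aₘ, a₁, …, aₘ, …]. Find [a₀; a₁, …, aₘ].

a₀ = ⌊√300⌋ = 17.
With m₀=0, d₀=1 and mₖ₊₁ = dₖaₖ − mₖ, dₖ₊₁ = (n − mₖ₊₁²)/dₖ, aₖ₊₁ = ⌊(a₀+mₖ₊₁)/dₖ₊₁⌋:
  k=1: m=17, d=11, a=3
  k=2: m=16, d=4, a=8
  k=3: m=16, d=11, a=3
  k=4: m=17, d=1, a=34
d=1 and a=2a₀=34 at k=4, so the next step gives (m, d) = (17, 11) again — its k=1 value — and the period has length 4.

[17; 3, 8, 3, 34]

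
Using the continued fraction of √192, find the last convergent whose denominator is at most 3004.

√192 = [13; 1, 5, 1, 26, …] (period length 4).
Convergents:
  p_0/q_0 = 13/1
  p_1/q_1 = 14/1
  p_2/q_2 = 83/6
  p_3/q_3 = 97/7
  p_4/q_4 = 2605/188
  p_5/q_5 = 2702/195
  p_6/q_6 = 16115/1163
  p_7/q_7 = 18817/1358
  p_8/q_8 = 505357/36471
q_7 = 1358 ≤ 3004 < 36471 = q_8, so the answer is 18817/1358.

18817/1358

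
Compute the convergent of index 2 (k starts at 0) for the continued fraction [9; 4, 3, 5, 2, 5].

Using pₖ = aₖpₖ₋₁ + pₖ₋₂, qₖ = aₖqₖ₋₁ + qₖ₋₂ (with p₋₁=1, p₋₂=0, q₋₁=0, q₋₂=1):
  k=0: a=9, p=9, q=1
  k=1: a=4, p=37, q=4
  k=2: a=3, p=120, q=13

120/13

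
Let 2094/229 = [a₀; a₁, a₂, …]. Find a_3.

2094 = 9·229 + 33   →  a_0 = 9
229 = 6·33 + 31   →  a_1 = 6
33 = 1·31 + 2   →  a_2 = 1
31 = 15·2 + 1   →  a_3 = 15

15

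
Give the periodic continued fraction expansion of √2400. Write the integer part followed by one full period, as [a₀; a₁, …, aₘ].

[48; 1, 96]

a₀ = ⌊√2400⌋ = 48.
With m₀=0, d₀=1 and mₖ₊₁ = dₖaₖ − mₖ, dₖ₊₁ = (n − mₖ₊₁²)/dₖ, aₖ₊₁ = ⌊(a₀+mₖ₊₁)/dₖ₊₁⌋:
  k=1: m=48, d=96, a=1
  k=2: m=48, d=1, a=96
d=1 and a=2a₀=96 at k=2, so the next step gives (m, d) = (48, 96) again — its k=1 value — and the period has length 2.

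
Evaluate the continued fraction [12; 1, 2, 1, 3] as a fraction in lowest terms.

191/15

Using pₖ = aₖpₖ₋₁ + pₖ₋₂ and qₖ = aₖqₖ₋₁ + qₖ₋₂:
  k=0: a=12, p=12, q=1
  k=1: a=1, p=13, q=1
  k=2: a=2, p=38, q=3
  k=3: a=1, p=51, q=4
  k=4: a=3, p=191, q=15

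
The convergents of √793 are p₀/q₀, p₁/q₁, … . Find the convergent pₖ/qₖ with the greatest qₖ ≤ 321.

4393/156

√793 = [28; 6, 4, 6, 56, …] (period length 4).
Convergents:
  p_0/q_0 = 28/1
  p_1/q_1 = 169/6
  p_2/q_2 = 704/25
  p_3/q_3 = 4393/156
  p_4/q_4 = 246712/8761
q_3 = 156 ≤ 321 < 8761 = q_4, so the answer is 4393/156.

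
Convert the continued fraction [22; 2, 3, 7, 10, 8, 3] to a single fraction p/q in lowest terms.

Using pₖ = aₖpₖ₋₁ + pₖ₋₂ and qₖ = aₖqₖ₋₁ + qₖ₋₂:
  k=0: a=22, p=22, q=1
  k=1: a=2, p=45, q=2
  k=2: a=3, p=157, q=7
  k=3: a=7, p=1144, q=51
  k=4: a=10, p=11597, q=517
  k=5: a=8, p=93920, q=4187
  k=6: a=3, p=293357, q=13078

293357/13078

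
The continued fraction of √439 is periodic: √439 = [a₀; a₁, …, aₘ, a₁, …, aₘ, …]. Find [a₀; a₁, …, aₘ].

a₀ = ⌊√439⌋ = 20.
With m₀=0, d₀=1 and mₖ₊₁ = dₖaₖ − mₖ, dₖ₊₁ = (n − mₖ₊₁²)/dₖ, aₖ₊₁ = ⌊(a₀+mₖ₊₁)/dₖ₊₁⌋:
  k=1: m=20, d=39, a=1
  k=2: m=19, d=2, a=19
  k=3: m=19, d=39, a=1
  k=4: m=20, d=1, a=40
d=1 and a=2a₀=40 at k=4, so the next step gives (m, d) = (20, 39) again — its k=1 value — and the period has length 4.

[20; 1, 19, 1, 40]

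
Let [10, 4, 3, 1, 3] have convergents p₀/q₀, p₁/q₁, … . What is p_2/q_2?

133/13

Using pₖ = aₖpₖ₋₁ + pₖ₋₂, qₖ = aₖqₖ₋₁ + qₖ₋₂ (with p₋₁=1, p₋₂=0, q₋₁=0, q₋₂=1):
  k=0: a=10, p=10, q=1
  k=1: a=4, p=41, q=4
  k=2: a=3, p=133, q=13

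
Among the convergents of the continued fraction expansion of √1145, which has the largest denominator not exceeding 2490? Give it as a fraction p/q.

83681/2473

√1145 = [33; 1, 5, 5, 1, 66, …] (period length 5).
Convergents:
  p_0/q_0 = 33/1
  p_1/q_1 = 34/1
  p_2/q_2 = 203/6
  p_3/q_3 = 1049/31
  p_4/q_4 = 1252/37
  p_5/q_5 = 83681/2473
  p_6/q_6 = 84933/2510
q_5 = 2473 ≤ 2490 < 2510 = q_6, so the answer is 83681/2473.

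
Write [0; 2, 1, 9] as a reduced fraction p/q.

Using pₖ = aₖpₖ₋₁ + pₖ₋₂ and qₖ = aₖqₖ₋₁ + qₖ₋₂:
  k=0: a=0, p=0, q=1
  k=1: a=2, p=1, q=2
  k=2: a=1, p=1, q=3
  k=3: a=9, p=10, q=29

10/29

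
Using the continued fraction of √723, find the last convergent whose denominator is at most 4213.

√723 = [26; 1, 7, 1, 52, …] (period length 4).
Convergents:
  p_0/q_0 = 26/1
  p_1/q_1 = 27/1
  p_2/q_2 = 215/8
  p_3/q_3 = 242/9
  p_4/q_4 = 12799/476
  p_5/q_5 = 13041/485
  p_6/q_6 = 104086/3871
  p_7/q_7 = 117127/4356
q_6 = 3871 ≤ 4213 < 4356 = q_7, so the answer is 104086/3871.

104086/3871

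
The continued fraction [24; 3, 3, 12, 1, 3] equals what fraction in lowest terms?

12685/522

Fold from the inside: start with 3/1.
  1 + 1/3 = 4/3
  12 + 3/4 = 51/4
  3 + 4/51 = 157/51
  3 + 51/157 = 522/157
  24 + 157/522 = 12685/522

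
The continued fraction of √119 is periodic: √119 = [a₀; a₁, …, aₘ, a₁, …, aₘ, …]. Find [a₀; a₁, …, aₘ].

a₀ = ⌊√119⌋ = 10.
With m₀=0, d₀=1 and mₖ₊₁ = dₖaₖ − mₖ, dₖ₊₁ = (n − mₖ₊₁²)/dₖ, aₖ₊₁ = ⌊(a₀+mₖ₊₁)/dₖ₊₁⌋:
  k=1: m=10, d=19, a=1
  k=2: m=9, d=2, a=9
  k=3: m=9, d=19, a=1
  k=4: m=10, d=1, a=20
d=1 and a=2a₀=20 at k=4, so the next step gives (m, d) = (10, 19) again — its k=1 value — and the period has length 4.

[10; 1, 9, 1, 20]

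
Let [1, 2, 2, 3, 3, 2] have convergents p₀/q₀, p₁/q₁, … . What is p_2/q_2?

7/5

Using pₖ = aₖpₖ₋₁ + pₖ₋₂, qₖ = aₖqₖ₋₁ + qₖ₋₂ (with p₋₁=1, p₋₂=0, q₋₁=0, q₋₂=1):
  k=0: a=1, p=1, q=1
  k=1: a=2, p=3, q=2
  k=2: a=2, p=7, q=5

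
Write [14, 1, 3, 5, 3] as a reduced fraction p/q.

989/67

Fold from the inside: start with 3/1.
  5 + 1/3 = 16/3
  3 + 3/16 = 51/16
  1 + 16/51 = 67/51
  14 + 51/67 = 989/67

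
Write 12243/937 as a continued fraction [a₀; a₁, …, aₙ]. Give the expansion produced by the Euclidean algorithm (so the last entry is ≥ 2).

12243 = 13×937 + 62
937 = 15×62 + 7
62 = 8×7 + 6
7 = 1×6 + 1
6 = 6×1 + 0  (stop)
So 12243/937 = [13; 15, 8, 1, 6].

[13; 15, 8, 1, 6]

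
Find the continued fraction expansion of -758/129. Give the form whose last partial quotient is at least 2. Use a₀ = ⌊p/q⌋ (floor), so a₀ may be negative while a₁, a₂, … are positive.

-758 = -6*129 + 16
129 = 8*16 + 1
16 = 16*1 + 0  (stop)
So -758/129 = [-6; 8, 16].

[-6; 8, 16]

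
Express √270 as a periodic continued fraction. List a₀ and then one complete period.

[16; 2, 3, 6, 3, 2, 32]

a₀ = ⌊√270⌋ = 16.
With m₀=0, d₀=1 and mₖ₊₁ = dₖaₖ − mₖ, dₖ₊₁ = (n − mₖ₊₁²)/dₖ, aₖ₊₁ = ⌊(a₀+mₖ₊₁)/dₖ₊₁⌋:
  k=1: m=16, d=14, a=2
  k=2: m=12, d=9, a=3
  k=3: m=15, d=5, a=6
  k=4: m=15, d=9, a=3
  k=5: m=12, d=14, a=2
  k=6: m=16, d=1, a=32
d=1 and a=2a₀=32 at k=6, so the next step gives (m, d) = (16, 14) again — its k=1 value — and the period has length 6.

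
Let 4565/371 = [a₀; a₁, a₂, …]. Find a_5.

7

4565 = 12·371 + 113   →  a_0 = 12
371 = 3·113 + 32   →  a_1 = 3
113 = 3·32 + 17   →  a_2 = 3
32 = 1·17 + 15   →  a_3 = 1
17 = 1·15 + 2   →  a_4 = 1
15 = 7·2 + 1   →  a_5 = 7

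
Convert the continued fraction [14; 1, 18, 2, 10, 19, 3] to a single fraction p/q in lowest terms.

Fold from the inside: start with 3/1.
  19 + 1/3 = 58/3
  10 + 3/58 = 583/58
  2 + 58/583 = 1224/583
  18 + 583/1224 = 22615/1224
  1 + 1224/22615 = 23839/22615
  14 + 22615/23839 = 356361/23839

356361/23839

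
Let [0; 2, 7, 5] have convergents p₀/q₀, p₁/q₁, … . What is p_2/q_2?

Using pₖ = aₖpₖ₋₁ + pₖ₋₂, qₖ = aₖqₖ₋₁ + qₖ₋₂ (with p₋₁=1, p₋₂=0, q₋₁=0, q₋₂=1):
  k=0: a=0, p=0, q=1
  k=1: a=2, p=1, q=2
  k=2: a=7, p=7, q=15

7/15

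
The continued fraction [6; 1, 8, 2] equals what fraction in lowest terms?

Using pₖ = aₖpₖ₋₁ + pₖ₋₂ and qₖ = aₖqₖ₋₁ + qₖ₋₂:
  k=0: a=6, p=6, q=1
  k=1: a=1, p=7, q=1
  k=2: a=8, p=62, q=9
  k=3: a=2, p=131, q=19

131/19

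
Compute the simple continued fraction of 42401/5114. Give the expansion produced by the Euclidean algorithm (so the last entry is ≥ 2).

[8; 3, 2, 3, 3, 6, 1, 8]

42401 = 8×5114 + 1489
5114 = 3×1489 + 647
1489 = 2×647 + 195
647 = 3×195 + 62
195 = 3×62 + 9
62 = 6×9 + 8
9 = 1×8 + 1
8 = 8×1 + 0  (stop)
So 42401/5114 = [8; 3, 2, 3, 3, 6, 1, 8].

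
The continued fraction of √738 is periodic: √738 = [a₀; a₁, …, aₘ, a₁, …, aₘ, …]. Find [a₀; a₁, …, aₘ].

a₀ = ⌊√738⌋ = 27.
With m₀=0, d₀=1 and mₖ₊₁ = dₖaₖ − mₖ, dₖ₊₁ = (n − mₖ₊₁²)/dₖ, aₖ₊₁ = ⌊(a₀+mₖ₊₁)/dₖ₊₁⌋:
  k=1: m=27, d=9, a=6
  k=2: m=27, d=1, a=54
d=1 and a=2a₀=54 at k=2, so the next step gives (m, d) = (27, 9) again — its k=1 value — and the period has length 2.

[27; 6, 54]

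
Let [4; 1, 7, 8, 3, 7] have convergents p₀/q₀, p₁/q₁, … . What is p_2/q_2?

Using pₖ = aₖpₖ₋₁ + pₖ₋₂, qₖ = aₖqₖ₋₁ + qₖ₋₂ (with p₋₁=1, p₋₂=0, q₋₁=0, q₋₂=1):
  k=0: a=4, p=4, q=1
  k=1: a=1, p=5, q=1
  k=2: a=7, p=39, q=8

39/8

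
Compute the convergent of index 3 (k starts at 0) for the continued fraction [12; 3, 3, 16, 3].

2005/163

Using pₖ = aₖpₖ₋₁ + pₖ₋₂, qₖ = aₖqₖ₋₁ + qₖ₋₂ (with p₋₁=1, p₋₂=0, q₋₁=0, q₋₂=1):
  k=0: a=12, p=12, q=1
  k=1: a=3, p=37, q=3
  k=2: a=3, p=123, q=10
  k=3: a=16, p=2005, q=163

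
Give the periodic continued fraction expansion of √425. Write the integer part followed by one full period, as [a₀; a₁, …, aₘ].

[20; 1, 1, 1, 1, 1, 1, 40]

a₀ = ⌊√425⌋ = 20.
With m₀=0, d₀=1 and mₖ₊₁ = dₖaₖ − mₖ, dₖ₊₁ = (n − mₖ₊₁²)/dₖ, aₖ₊₁ = ⌊(a₀+mₖ₊₁)/dₖ₊₁⌋:
  k=1: m=20, d=25, a=1
  k=2: m=5, d=16, a=1
  k=3: m=11, d=19, a=1
  k=4: m=8, d=19, a=1
  k=5: m=11, d=16, a=1
  k=6: m=5, d=25, a=1
  k=7: m=20, d=1, a=40
d=1 and a=2a₀=40 at k=7, so the next step gives (m, d) = (20, 25) again — its k=1 value — and the period has length 7.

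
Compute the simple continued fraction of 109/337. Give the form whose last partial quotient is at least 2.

[0; 3, 10, 1, 9]

109 = 0*337 + 109
337 = 3*109 + 10
109 = 10*10 + 9
10 = 1*9 + 1
9 = 9*1 + 0  (stop)
So 109/337 = [0; 3, 10, 1, 9].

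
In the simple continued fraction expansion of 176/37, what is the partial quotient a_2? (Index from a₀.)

3

176 = 4·37 + 28   →  a_0 = 4
37 = 1·28 + 9   →  a_1 = 1
28 = 3·9 + 1   →  a_2 = 3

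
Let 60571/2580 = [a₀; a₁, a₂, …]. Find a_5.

5

60571 = 23·2580 + 1231   →  a_0 = 23
2580 = 2·1231 + 118   →  a_1 = 2
1231 = 10·118 + 51   →  a_2 = 10
118 = 2·51 + 16   →  a_3 = 2
51 = 3·16 + 3   →  a_4 = 3
16 = 5·3 + 1   →  a_5 = 5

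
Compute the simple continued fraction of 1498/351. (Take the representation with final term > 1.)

1498 = 4*351 + 94
351 = 3*94 + 69
94 = 1*69 + 25
69 = 2*25 + 19
25 = 1*19 + 6
19 = 3*6 + 1
6 = 6*1 + 0  (stop)
So 1498/351 = [4; 3, 1, 2, 1, 3, 6].

[4; 3, 1, 2, 1, 3, 6]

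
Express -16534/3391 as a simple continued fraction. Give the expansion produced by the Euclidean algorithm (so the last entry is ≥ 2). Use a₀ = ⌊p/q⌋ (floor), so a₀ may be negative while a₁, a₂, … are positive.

[-5; 8, 18, 3, 3, 2]

-16534 = -5·3391 + 421
3391 = 8·421 + 23
421 = 18·23 + 7
23 = 3·7 + 2
7 = 3·2 + 1
2 = 2·1 + 0  (stop)
So -16534/3391 = [-5; 8, 18, 3, 3, 2].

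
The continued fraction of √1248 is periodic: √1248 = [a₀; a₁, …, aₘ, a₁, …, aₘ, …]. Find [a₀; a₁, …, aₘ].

a₀ = ⌊√1248⌋ = 35.
With m₀=0, d₀=1 and mₖ₊₁ = dₖaₖ − mₖ, dₖ₊₁ = (n − mₖ₊₁²)/dₖ, aₖ₊₁ = ⌊(a₀+mₖ₊₁)/dₖ₊₁⌋:
  k=1: m=35, d=23, a=3
  k=2: m=34, d=4, a=17
  k=3: m=34, d=23, a=3
  k=4: m=35, d=1, a=70
d=1 and a=2a₀=70 at k=4, so the next step gives (m, d) = (35, 23) again — its k=1 value — and the period has length 4.

[35; 3, 17, 3, 70]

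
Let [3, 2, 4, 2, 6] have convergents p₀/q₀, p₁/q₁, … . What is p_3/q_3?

Using pₖ = aₖpₖ₋₁ + pₖ₋₂, qₖ = aₖqₖ₋₁ + qₖ₋₂ (with p₋₁=1, p₋₂=0, q₋₁=0, q₋₂=1):
  k=0: a=3, p=3, q=1
  k=1: a=2, p=7, q=2
  k=2: a=4, p=31, q=9
  k=3: a=2, p=69, q=20

69/20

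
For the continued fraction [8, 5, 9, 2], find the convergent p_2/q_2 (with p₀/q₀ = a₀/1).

Using pₖ = aₖpₖ₋₁ + pₖ₋₂, qₖ = aₖqₖ₋₁ + qₖ₋₂ (with p₋₁=1, p₋₂=0, q₋₁=0, q₋₂=1):
  k=0: a=8, p=8, q=1
  k=1: a=5, p=41, q=5
  k=2: a=9, p=377, q=46

377/46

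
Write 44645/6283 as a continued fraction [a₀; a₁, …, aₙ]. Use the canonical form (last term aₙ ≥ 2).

[7; 9, 2, 6, 7, 7]

44645 = 7*6283 + 664
6283 = 9*664 + 307
664 = 2*307 + 50
307 = 6*50 + 7
50 = 7*7 + 1
7 = 7*1 + 0  (stop)
So 44645/6283 = [7; 9, 2, 6, 7, 7].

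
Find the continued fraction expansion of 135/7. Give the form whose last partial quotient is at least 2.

135 = 19*7 + 2
7 = 3*2 + 1
2 = 2*1 + 0  (stop)
So 135/7 = [19; 3, 2].

[19; 3, 2]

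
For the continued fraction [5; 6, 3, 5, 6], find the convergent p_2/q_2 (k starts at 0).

Using pₖ = aₖpₖ₋₁ + pₖ₋₂, qₖ = aₖqₖ₋₁ + qₖ₋₂ (with p₋₁=1, p₋₂=0, q₋₁=0, q₋₂=1):
  k=0: a=5, p=5, q=1
  k=1: a=6, p=31, q=6
  k=2: a=3, p=98, q=19

98/19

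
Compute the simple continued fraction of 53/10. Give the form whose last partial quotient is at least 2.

53 = 5·10 + 3
10 = 3·3 + 1
3 = 3·1 + 0  (stop)
So 53/10 = [5; 3, 3].

[5; 3, 3]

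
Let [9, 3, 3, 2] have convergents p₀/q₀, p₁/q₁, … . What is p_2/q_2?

93/10

Using pₖ = aₖpₖ₋₁ + pₖ₋₂, qₖ = aₖqₖ₋₁ + qₖ₋₂ (with p₋₁=1, p₋₂=0, q₋₁=0, q₋₂=1):
  k=0: a=9, p=9, q=1
  k=1: a=3, p=28, q=3
  k=2: a=3, p=93, q=10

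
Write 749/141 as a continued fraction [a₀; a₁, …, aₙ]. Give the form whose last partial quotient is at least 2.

[5; 3, 4, 1, 8]

749 = 5·141 + 44
141 = 3·44 + 9
44 = 4·9 + 8
9 = 1·8 + 1
8 = 8·1 + 0  (stop)
So 749/141 = [5; 3, 4, 1, 8].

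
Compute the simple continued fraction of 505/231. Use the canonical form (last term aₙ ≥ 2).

505 = 2·231 + 43
231 = 5·43 + 16
43 = 2·16 + 11
16 = 1·11 + 5
11 = 2·5 + 1
5 = 5·1 + 0  (stop)
So 505/231 = [2; 5, 2, 1, 2, 5].

[2; 5, 2, 1, 2, 5]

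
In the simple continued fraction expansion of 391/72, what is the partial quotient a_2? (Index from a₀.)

391 = 5·72 + 31   →  a_0 = 5
72 = 2·31 + 10   →  a_1 = 2
31 = 3·10 + 1   →  a_2 = 3

3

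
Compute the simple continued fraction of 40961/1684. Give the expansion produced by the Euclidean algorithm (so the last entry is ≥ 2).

40961 = 24·1684 + 545
1684 = 3·545 + 49
545 = 11·49 + 6
49 = 8·6 + 1
6 = 6·1 + 0  (stop)
So 40961/1684 = [24; 3, 11, 8, 6].

[24; 3, 11, 8, 6]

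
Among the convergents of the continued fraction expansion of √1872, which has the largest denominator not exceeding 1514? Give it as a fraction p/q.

55987/1294

√1872 = [43; 3, 1, 3, 86, …] (period length 4).
Convergents:
  p_0/q_0 = 43/1
  p_1/q_1 = 130/3
  p_2/q_2 = 173/4
  p_3/q_3 = 649/15
  p_4/q_4 = 55987/1294
  p_5/q_5 = 168610/3897
q_4 = 1294 ≤ 1514 < 3897 = q_5, so the answer is 55987/1294.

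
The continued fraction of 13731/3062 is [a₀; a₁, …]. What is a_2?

13731 = 4·3062 + 1483   →  a_0 = 4
3062 = 2·1483 + 96   →  a_1 = 2
1483 = 15·96 + 43   →  a_2 = 15

15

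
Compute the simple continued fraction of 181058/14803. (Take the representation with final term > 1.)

181058 = 12*14803 + 3422
14803 = 4*3422 + 1115
3422 = 3*1115 + 77
1115 = 14*77 + 37
77 = 2*37 + 3
37 = 12*3 + 1
3 = 3*1 + 0  (stop)
So 181058/14803 = [12; 4, 3, 14, 2, 12, 3].

[12; 4, 3, 14, 2, 12, 3]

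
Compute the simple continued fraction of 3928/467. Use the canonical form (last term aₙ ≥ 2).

3928 = 8·467 + 192
467 = 2·192 + 83
192 = 2·83 + 26
83 = 3·26 + 5
26 = 5·5 + 1
5 = 5·1 + 0  (stop)
So 3928/467 = [8; 2, 2, 3, 5, 5].

[8; 2, 2, 3, 5, 5]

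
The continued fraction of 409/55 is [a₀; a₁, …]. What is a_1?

409 = 7·55 + 24   →  a_0 = 7
55 = 2·24 + 7   →  a_1 = 2

2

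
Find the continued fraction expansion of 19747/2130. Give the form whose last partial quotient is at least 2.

[9; 3, 1, 2, 4, 7, 6]

19747 = 9*2130 + 577
2130 = 3*577 + 399
577 = 1*399 + 178
399 = 2*178 + 43
178 = 4*43 + 6
43 = 7*6 + 1
6 = 6*1 + 0  (stop)
So 19747/2130 = [9; 3, 1, 2, 4, 7, 6].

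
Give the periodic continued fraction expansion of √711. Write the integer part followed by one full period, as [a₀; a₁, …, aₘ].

a₀ = ⌊√711⌋ = 26.
With m₀=0, d₀=1 and mₖ₊₁ = dₖaₖ − mₖ, dₖ₊₁ = (n − mₖ₊₁²)/dₖ, aₖ₊₁ = ⌊(a₀+mₖ₊₁)/dₖ₊₁⌋:
  k=1: m=26, d=35, a=1
  k=2: m=9, d=18, a=1
  k=3: m=9, d=35, a=1
  k=4: m=26, d=1, a=52
d=1 and a=2a₀=52 at k=4, so the next step gives (m, d) = (26, 35) again — its k=1 value — and the period has length 4.

[26; 1, 1, 1, 52]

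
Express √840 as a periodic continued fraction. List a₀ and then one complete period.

[28; 1, 56]

a₀ = ⌊√840⌋ = 28.
With m₀=0, d₀=1 and mₖ₊₁ = dₖaₖ − mₖ, dₖ₊₁ = (n − mₖ₊₁²)/dₖ, aₖ₊₁ = ⌊(a₀+mₖ₊₁)/dₖ₊₁⌋:
  k=1: m=28, d=56, a=1
  k=2: m=28, d=1, a=56
d=1 and a=2a₀=56 at k=2, so the next step gives (m, d) = (28, 56) again — its k=1 value — and the period has length 2.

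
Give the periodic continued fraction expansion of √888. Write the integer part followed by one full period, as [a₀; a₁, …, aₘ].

[29; 1, 3, 1, 58]

a₀ = ⌊√888⌋ = 29.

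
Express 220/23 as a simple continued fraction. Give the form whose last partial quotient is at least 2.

[9; 1, 1, 3, 3]

220 = 9*23 + 13
23 = 1*13 + 10
13 = 1*10 + 3
10 = 3*3 + 1
3 = 3*1 + 0  (stop)
So 220/23 = [9; 1, 1, 3, 3].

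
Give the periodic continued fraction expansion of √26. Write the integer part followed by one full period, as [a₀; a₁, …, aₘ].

[5; 10]

a₀ = ⌊√26⌋ = 5.
With m₀=0, d₀=1 and mₖ₊₁ = dₖaₖ − mₖ, dₖ₊₁ = (n − mₖ₊₁²)/dₖ, aₖ₊₁ = ⌊(a₀+mₖ₊₁)/dₖ₊₁⌋:
  k=1: m=5, d=1, a=10
d=1 and a=2a₀=10 at k=1, so the next step gives (m, d) = (5, 1) again — its k=1 value — and the period has length 1.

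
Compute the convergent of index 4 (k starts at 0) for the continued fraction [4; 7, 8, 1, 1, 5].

Using pₖ = aₖpₖ₋₁ + pₖ₋₂, qₖ = aₖqₖ₋₁ + qₖ₋₂ (with p₋₁=1, p₋₂=0, q₋₁=0, q₋₂=1):
  k=0: a=4, p=4, q=1
  k=1: a=7, p=29, q=7
  k=2: a=8, p=236, q=57
  k=3: a=1, p=265, q=64
  k=4: a=1, p=501, q=121

501/121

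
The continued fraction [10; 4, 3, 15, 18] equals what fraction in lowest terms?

36781/3595

Fold from the inside: start with 18/1.
  15 + 1/18 = 271/18
  3 + 18/271 = 831/271
  4 + 271/831 = 3595/831
  10 + 831/3595 = 36781/3595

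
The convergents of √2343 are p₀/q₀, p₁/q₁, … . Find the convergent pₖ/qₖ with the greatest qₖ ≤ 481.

√2343 = [48; 2, 2, 8, 2, 2, 96, …] (period length 6).
Convergents:
  p_0/q_0 = 48/1
  p_1/q_1 = 97/2
  p_2/q_2 = 242/5
  p_3/q_3 = 2033/42
  p_4/q_4 = 4308/89
  p_5/q_5 = 10649/220
  p_6/q_6 = 1026612/21209
q_5 = 220 ≤ 481 < 21209 = q_6, so the answer is 10649/220.

10649/220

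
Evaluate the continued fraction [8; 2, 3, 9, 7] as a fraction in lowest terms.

Using pₖ = aₖpₖ₋₁ + pₖ₋₂ and qₖ = aₖqₖ₋₁ + qₖ₋₂:
  k=0: a=8, p=8, q=1
  k=1: a=2, p=17, q=2
  k=2: a=3, p=59, q=7
  k=3: a=9, p=548, q=65
  k=4: a=7, p=3895, q=462

3895/462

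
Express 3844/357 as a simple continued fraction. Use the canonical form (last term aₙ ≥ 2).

3844 = 10×357 + 274
357 = 1×274 + 83
274 = 3×83 + 25
83 = 3×25 + 8
25 = 3×8 + 1
8 = 8×1 + 0  (stop)
So 3844/357 = [10; 1, 3, 3, 3, 8].

[10; 1, 3, 3, 3, 8]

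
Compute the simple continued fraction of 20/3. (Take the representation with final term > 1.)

[6; 1, 2]

20 = 6·3 + 2
3 = 1·2 + 1
2 = 2·1 + 0  (stop)
So 20/3 = [6; 1, 2].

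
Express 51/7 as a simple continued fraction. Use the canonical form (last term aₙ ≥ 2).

51 = 7·7 + 2
7 = 3·2 + 1
2 = 2·1 + 0  (stop)
So 51/7 = [7; 3, 2].

[7; 3, 2]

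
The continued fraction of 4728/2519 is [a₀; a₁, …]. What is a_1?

1

4728 = 1·2519 + 2209   →  a_0 = 1
2519 = 1·2209 + 310   →  a_1 = 1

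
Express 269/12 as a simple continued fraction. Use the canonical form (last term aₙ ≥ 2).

269 = 22·12 + 5
12 = 2·5 + 2
5 = 2·2 + 1
2 = 2·1 + 0  (stop)
So 269/12 = [22; 2, 2, 2].

[22; 2, 2, 2]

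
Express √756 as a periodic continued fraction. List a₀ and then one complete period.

a₀ = ⌊√756⌋ = 27.
With m₀=0, d₀=1 and mₖ₊₁ = dₖaₖ − mₖ, dₖ₊₁ = (n − mₖ₊₁²)/dₖ, aₖ₊₁ = ⌊(a₀+mₖ₊₁)/dₖ₊₁⌋:
  k=1: m=27, d=27, a=2
  k=2: m=27, d=1, a=54
d=1 and a=2a₀=54 at k=2, so the next step gives (m, d) = (27, 27) again — its k=1 value — and the period has length 2.

[27; 2, 54]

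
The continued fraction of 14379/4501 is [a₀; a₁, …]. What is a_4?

14379 = 3·4501 + 876   →  a_0 = 3
4501 = 5·876 + 121   →  a_1 = 5
876 = 7·121 + 29   →  a_2 = 7
121 = 4·29 + 5   →  a_3 = 4
29 = 5·5 + 4   →  a_4 = 5

5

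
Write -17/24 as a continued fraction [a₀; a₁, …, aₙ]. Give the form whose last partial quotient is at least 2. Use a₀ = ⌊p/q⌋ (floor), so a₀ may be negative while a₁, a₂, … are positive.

[-1; 3, 2, 3]

-17 = -1·24 + 7
24 = 3·7 + 3
7 = 2·3 + 1
3 = 3·1 + 0  (stop)
So -17/24 = [-1; 3, 2, 3].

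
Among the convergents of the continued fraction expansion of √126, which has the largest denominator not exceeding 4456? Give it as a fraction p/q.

40365/3596

√126 = [11; 4, 2, 4, 22, …] (period length 4).
Convergents:
  p_0/q_0 = 11/1
  p_1/q_1 = 45/4
  p_2/q_2 = 101/9
  p_3/q_3 = 449/40
  p_4/q_4 = 9979/889
  p_5/q_5 = 40365/3596
  p_6/q_6 = 90709/8081
q_5 = 3596 ≤ 4456 < 8081 = q_6, so the answer is 40365/3596.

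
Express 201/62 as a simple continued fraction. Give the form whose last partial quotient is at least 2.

[3; 4, 7, 2]

201 = 3·62 + 15
62 = 4·15 + 2
15 = 7·2 + 1
2 = 2·1 + 0  (stop)
So 201/62 = [3; 4, 7, 2].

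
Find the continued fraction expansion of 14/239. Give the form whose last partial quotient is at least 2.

14 = 0·239 + 14
239 = 17·14 + 1
14 = 14·1 + 0  (stop)
So 14/239 = [0; 17, 14].

[0; 17, 14]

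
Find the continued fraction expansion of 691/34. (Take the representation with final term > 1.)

[20; 3, 11]

691 = 20×34 + 11
34 = 3×11 + 1
11 = 11×1 + 0  (stop)
So 691/34 = [20; 3, 11].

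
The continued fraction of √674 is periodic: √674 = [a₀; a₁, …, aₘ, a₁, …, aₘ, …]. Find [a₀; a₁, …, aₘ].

a₀ = ⌊√674⌋ = 25.
With m₀=0, d₀=1 and mₖ₊₁ = dₖaₖ − mₖ, dₖ₊₁ = (n − mₖ₊₁²)/dₖ, aₖ₊₁ = ⌊(a₀+mₖ₊₁)/dₖ₊₁⌋:
  k=1: m=25, d=49, a=1
  k=2: m=24, d=2, a=24
  k=3: m=24, d=49, a=1
  k=4: m=25, d=1, a=50
d=1 and a=2a₀=50 at k=4, so the next step gives (m, d) = (25, 49) again — its k=1 value — and the period has length 4.

[25; 1, 24, 1, 50]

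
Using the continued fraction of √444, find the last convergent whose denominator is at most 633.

12411/589

√444 = [21; 14, 42, …] (period length 2).
Convergents:
  p_0/q_0 = 21/1
  p_1/q_1 = 295/14
  p_2/q_2 = 12411/589
  p_3/q_3 = 174049/8260
q_2 = 589 ≤ 633 < 8260 = q_3, so the answer is 12411/589.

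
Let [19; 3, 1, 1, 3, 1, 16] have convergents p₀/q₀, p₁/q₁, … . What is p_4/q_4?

482/25

Using pₖ = aₖpₖ₋₁ + pₖ₋₂, qₖ = aₖqₖ₋₁ + qₖ₋₂ (with p₋₁=1, p₋₂=0, q₋₁=0, q₋₂=1):
  k=0: a=19, p=19, q=1
  k=1: a=3, p=58, q=3
  k=2: a=1, p=77, q=4
  k=3: a=1, p=135, q=7
  k=4: a=3, p=482, q=25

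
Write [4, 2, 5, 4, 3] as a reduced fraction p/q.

664/149

Fold from the inside: start with 3/1.
  4 + 1/3 = 13/3
  5 + 3/13 = 68/13
  2 + 13/68 = 149/68
  4 + 68/149 = 664/149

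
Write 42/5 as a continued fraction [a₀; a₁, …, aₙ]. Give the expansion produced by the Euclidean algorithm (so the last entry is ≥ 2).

42 = 8·5 + 2
5 = 2·2 + 1
2 = 2·1 + 0  (stop)
So 42/5 = [8; 2, 2].

[8; 2, 2]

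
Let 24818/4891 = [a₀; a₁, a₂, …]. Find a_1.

24818 = 5·4891 + 363   →  a_0 = 5
4891 = 13·363 + 172   →  a_1 = 13

13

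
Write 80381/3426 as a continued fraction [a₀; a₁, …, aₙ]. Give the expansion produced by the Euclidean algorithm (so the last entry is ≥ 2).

[23; 2, 6, 11, 3, 3, 2]

80381 = 23·3426 + 1583
3426 = 2·1583 + 260
1583 = 6·260 + 23
260 = 11·23 + 7
23 = 3·7 + 2
7 = 3·2 + 1
2 = 2·1 + 0  (stop)
So 80381/3426 = [23; 2, 6, 11, 3, 3, 2].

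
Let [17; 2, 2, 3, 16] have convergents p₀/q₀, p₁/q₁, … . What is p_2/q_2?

87/5

Using pₖ = aₖpₖ₋₁ + pₖ₋₂, qₖ = aₖqₖ₋₁ + qₖ₋₂ (with p₋₁=1, p₋₂=0, q₋₁=0, q₋₂=1):
  k=0: a=17, p=17, q=1
  k=1: a=2, p=35, q=2
  k=2: a=2, p=87, q=5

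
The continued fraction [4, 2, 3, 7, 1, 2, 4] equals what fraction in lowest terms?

3217/726

Fold from the inside: start with 4/1.
  2 + 1/4 = 9/4
  1 + 4/9 = 13/9
  7 + 9/13 = 100/13
  3 + 13/100 = 313/100
  2 + 100/313 = 726/313
  4 + 313/726 = 3217/726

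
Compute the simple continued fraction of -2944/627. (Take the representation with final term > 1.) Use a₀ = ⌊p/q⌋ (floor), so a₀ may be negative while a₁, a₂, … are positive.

-2944 = -5×627 + 191
627 = 3×191 + 54
191 = 3×54 + 29
54 = 1×29 + 25
29 = 1×25 + 4
25 = 6×4 + 1
4 = 4×1 + 0  (stop)
So -2944/627 = [-5; 3, 3, 1, 1, 6, 4].

[-5; 3, 3, 1, 1, 6, 4]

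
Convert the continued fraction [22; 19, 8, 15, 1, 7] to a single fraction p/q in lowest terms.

Using pₖ = aₖpₖ₋₁ + pₖ₋₂ and qₖ = aₖqₖ₋₁ + qₖ₋₂:
  k=0: a=22, p=22, q=1
  k=1: a=19, p=419, q=19
  k=2: a=8, p=3374, q=153
  k=3: a=15, p=51029, q=2314
  k=4: a=1, p=54403, q=2467
  k=5: a=7, p=431850, q=19583

431850/19583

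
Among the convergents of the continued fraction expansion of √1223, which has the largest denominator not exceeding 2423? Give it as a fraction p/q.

84421/2414

√1223 = [34; 1, 33, 1, 68, …] (period length 4).
Convergents:
  p_0/q_0 = 34/1
  p_1/q_1 = 35/1
  p_2/q_2 = 1189/34
  p_3/q_3 = 1224/35
  p_4/q_4 = 84421/2414
  p_5/q_5 = 85645/2449
q_4 = 2414 ≤ 2423 < 2449 = q_5, so the answer is 84421/2414.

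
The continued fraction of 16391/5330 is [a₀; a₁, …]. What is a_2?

3

16391 = 3·5330 + 401   →  a_0 = 3
5330 = 13·401 + 117   →  a_1 = 13
401 = 3·117 + 50   →  a_2 = 3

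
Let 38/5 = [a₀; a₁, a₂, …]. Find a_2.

1

38 = 7·5 + 3   →  a_0 = 7
5 = 1·3 + 2   →  a_1 = 1
3 = 1·2 + 1   →  a_2 = 1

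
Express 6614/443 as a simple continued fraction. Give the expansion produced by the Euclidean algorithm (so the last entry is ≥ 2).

6614 = 14·443 + 412
443 = 1·412 + 31
412 = 13·31 + 9
31 = 3·9 + 4
9 = 2·4 + 1
4 = 4·1 + 0  (stop)
So 6614/443 = [14; 1, 13, 3, 2, 4].

[14; 1, 13, 3, 2, 4]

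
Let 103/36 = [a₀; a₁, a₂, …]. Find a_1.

1

103 = 2·36 + 31   →  a_0 = 2
36 = 1·31 + 5   →  a_1 = 1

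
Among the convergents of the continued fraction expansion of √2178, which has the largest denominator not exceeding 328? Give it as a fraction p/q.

√2178 = [46; 1, 2, 46, 2, 1, 92, …] (period length 6).
Convergents:
  p_0/q_0 = 46/1
  p_1/q_1 = 47/1
  p_2/q_2 = 140/3
  p_3/q_3 = 6487/139
  p_4/q_4 = 13114/281
  p_5/q_5 = 19601/420
q_4 = 281 ≤ 328 < 420 = q_5, so the answer is 13114/281.

13114/281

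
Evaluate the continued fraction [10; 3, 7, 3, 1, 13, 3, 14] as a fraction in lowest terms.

Fold from the inside: start with 14/1.
  3 + 1/14 = 43/14
  13 + 14/43 = 573/43
  1 + 43/573 = 616/573
  3 + 573/616 = 2421/616
  7 + 616/2421 = 17563/2421
  3 + 2421/17563 = 55110/17563
  10 + 17563/55110 = 568663/55110

568663/55110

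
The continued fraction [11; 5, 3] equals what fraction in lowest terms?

179/16

Using pₖ = aₖpₖ₋₁ + pₖ₋₂ and qₖ = aₖqₖ₋₁ + qₖ₋₂:
  k=0: a=11, p=11, q=1
  k=1: a=5, p=56, q=5
  k=2: a=3, p=179, q=16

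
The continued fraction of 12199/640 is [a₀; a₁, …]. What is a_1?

16

12199 = 19·640 + 39   →  a_0 = 19
640 = 16·39 + 16   →  a_1 = 16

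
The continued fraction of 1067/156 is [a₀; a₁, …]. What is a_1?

1067 = 6·156 + 131   →  a_0 = 6
156 = 1·131 + 25   →  a_1 = 1

1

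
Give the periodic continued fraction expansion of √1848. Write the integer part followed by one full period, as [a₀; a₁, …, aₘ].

[42; 1, 84]

a₀ = ⌊√1848⌋ = 42.
With m₀=0, d₀=1 and mₖ₊₁ = dₖaₖ − mₖ, dₖ₊₁ = (n − mₖ₊₁²)/dₖ, aₖ₊₁ = ⌊(a₀+mₖ₊₁)/dₖ₊₁⌋:
  k=1: m=42, d=84, a=1
  k=2: m=42, d=1, a=84
d=1 and a=2a₀=84 at k=2, so the next step gives (m, d) = (42, 84) again — its k=1 value — and the period has length 2.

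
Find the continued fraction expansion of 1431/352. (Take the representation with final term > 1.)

1431 = 4*352 + 23
352 = 15*23 + 7
23 = 3*7 + 2
7 = 3*2 + 1
2 = 2*1 + 0  (stop)
So 1431/352 = [4; 15, 3, 3, 2].

[4; 15, 3, 3, 2]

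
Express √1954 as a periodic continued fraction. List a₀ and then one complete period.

[44; 4, 1, 9, 44, 9, 1, 4, 88]

a₀ = ⌊√1954⌋ = 44.
With m₀=0, d₀=1 and mₖ₊₁ = dₖaₖ − mₖ, dₖ₊₁ = (n − mₖ₊₁²)/dₖ, aₖ₊₁ = ⌊(a₀+mₖ₊₁)/dₖ₊₁⌋:
  k=1: m=44, d=18, a=4
  k=2: m=28, d=65, a=1
  k=3: m=37, d=9, a=9
  k=4: m=44, d=2, a=44
  k=5: m=44, d=9, a=9
  k=6: m=37, d=65, a=1
  k=7: m=28, d=18, a=4
  k=8: m=44, d=1, a=88
d=1 and a=2a₀=88 at k=8, so the next step gives (m, d) = (44, 18) again — its k=1 value — and the period has length 8.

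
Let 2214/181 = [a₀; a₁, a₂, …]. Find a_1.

4

2214 = 12·181 + 42   →  a_0 = 12
181 = 4·42 + 13   →  a_1 = 4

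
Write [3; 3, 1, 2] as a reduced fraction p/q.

Fold from the inside: start with 2/1.
  1 + 1/2 = 3/2
  3 + 2/3 = 11/3
  3 + 3/11 = 36/11

36/11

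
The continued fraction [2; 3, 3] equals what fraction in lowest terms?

23/10

Using pₖ = aₖpₖ₋₁ + pₖ₋₂ and qₖ = aₖqₖ₋₁ + qₖ₋₂:
  k=0: a=2, p=2, q=1
  k=1: a=3, p=7, q=3
  k=2: a=3, p=23, q=10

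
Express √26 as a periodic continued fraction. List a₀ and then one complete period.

a₀ = ⌊√26⌋ = 5.
With m₀=0, d₀=1 and mₖ₊₁ = dₖaₖ − mₖ, dₖ₊₁ = (n − mₖ₊₁²)/dₖ, aₖ₊₁ = ⌊(a₀+mₖ₊₁)/dₖ₊₁⌋:
  k=1: m=5, d=1, a=10
d=1 and a=2a₀=10 at k=1, so the next step gives (m, d) = (5, 1) again — its k=1 value — and the period has length 1.

[5; 10]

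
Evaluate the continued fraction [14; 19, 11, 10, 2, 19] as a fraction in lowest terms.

Using pₖ = aₖpₖ₋₁ + pₖ₋₂ and qₖ = aₖqₖ₋₁ + qₖ₋₂:
  k=0: a=14, p=14, q=1
  k=1: a=19, p=267, q=19
  k=2: a=11, p=2951, q=210
  k=3: a=10, p=29777, q=2119
  k=4: a=2, p=62505, q=4448
  k=5: a=19, p=1217372, q=86631

1217372/86631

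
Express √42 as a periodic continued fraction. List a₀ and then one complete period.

[6; 2, 12]

a₀ = ⌊√42⌋ = 6.
With m₀=0, d₀=1 and mₖ₊₁ = dₖaₖ − mₖ, dₖ₊₁ = (n − mₖ₊₁²)/dₖ, aₖ₊₁ = ⌊(a₀+mₖ₊₁)/dₖ₊₁⌋:
  k=1: m=6, d=6, a=2
  k=2: m=6, d=1, a=12
d=1 and a=2a₀=12 at k=2, so the next step gives (m, d) = (6, 6) again — its k=1 value — and the period has length 2.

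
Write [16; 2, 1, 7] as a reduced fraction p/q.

Fold from the inside: start with 7/1.
  1 + 1/7 = 8/7
  2 + 7/8 = 23/8
  16 + 8/23 = 376/23

376/23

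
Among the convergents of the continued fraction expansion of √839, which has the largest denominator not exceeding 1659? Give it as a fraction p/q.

47851/1652

√839 = [28; 1, 27, 1, 56, …] (period length 4).
Convergents:
  p_0/q_0 = 28/1
  p_1/q_1 = 29/1
  p_2/q_2 = 811/28
  p_3/q_3 = 840/29
  p_4/q_4 = 47851/1652
  p_5/q_5 = 48691/1681
q_4 = 1652 ≤ 1659 < 1681 = q_5, so the answer is 47851/1652.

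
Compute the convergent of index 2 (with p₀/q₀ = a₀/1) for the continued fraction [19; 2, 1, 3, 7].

Using pₖ = aₖpₖ₋₁ + pₖ₋₂, qₖ = aₖqₖ₋₁ + qₖ₋₂ (with p₋₁=1, p₋₂=0, q₋₁=0, q₋₂=1):
  k=0: a=19, p=19, q=1
  k=1: a=2, p=39, q=2
  k=2: a=1, p=58, q=3

58/3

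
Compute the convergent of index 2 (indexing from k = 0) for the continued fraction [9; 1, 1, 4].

19/2

Using pₖ = aₖpₖ₋₁ + pₖ₋₂, qₖ = aₖqₖ₋₁ + qₖ₋₂ (with p₋₁=1, p₋₂=0, q₋₁=0, q₋₂=1):
  k=0: a=9, p=9, q=1
  k=1: a=1, p=10, q=1
  k=2: a=1, p=19, q=2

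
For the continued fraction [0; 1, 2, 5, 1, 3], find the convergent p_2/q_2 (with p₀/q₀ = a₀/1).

Using pₖ = aₖpₖ₋₁ + pₖ₋₂, qₖ = aₖqₖ₋₁ + qₖ₋₂ (with p₋₁=1, p₋₂=0, q₋₁=0, q₋₂=1):
  k=0: a=0, p=0, q=1
  k=1: a=1, p=1, q=1
  k=2: a=2, p=2, q=3

2/3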